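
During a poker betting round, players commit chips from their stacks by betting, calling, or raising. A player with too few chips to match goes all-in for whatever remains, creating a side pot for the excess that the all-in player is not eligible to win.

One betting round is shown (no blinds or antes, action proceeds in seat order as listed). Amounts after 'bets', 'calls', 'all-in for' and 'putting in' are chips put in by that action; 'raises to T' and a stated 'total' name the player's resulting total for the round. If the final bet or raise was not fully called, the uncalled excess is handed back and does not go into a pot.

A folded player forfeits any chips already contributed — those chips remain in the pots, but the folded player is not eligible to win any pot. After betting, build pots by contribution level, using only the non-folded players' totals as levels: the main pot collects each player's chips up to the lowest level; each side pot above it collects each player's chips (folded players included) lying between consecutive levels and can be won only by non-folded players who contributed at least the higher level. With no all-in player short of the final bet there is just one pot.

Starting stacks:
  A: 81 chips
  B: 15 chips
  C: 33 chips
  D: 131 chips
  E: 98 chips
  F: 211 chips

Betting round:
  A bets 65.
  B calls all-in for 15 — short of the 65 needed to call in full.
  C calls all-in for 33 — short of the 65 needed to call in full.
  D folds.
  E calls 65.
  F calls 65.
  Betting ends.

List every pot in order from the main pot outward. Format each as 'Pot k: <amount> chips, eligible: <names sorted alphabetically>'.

Pot 1: 75 chips, eligible: A, B, C, E, F
Pot 2: 72 chips, eligible: A, C, E, F
Pot 3: 96 chips, eligible: A, E, F

Derivation:
Contributions: A=65, B=15, C=33, E=65, F=65
Folded: D
Pot levels (distinct totals of non-folded players): 15, 33, 65
Layer 1-15: 15 each from A, B, C, E, F = 15*5 = 75 chips; eligible A, B, C, E, F
Layer 16-33: 18 each from A, C, E, F = 18*4 = 72 chips; eligible A, C, E, F
Layer 34-65: 32 each from A, E, F = 32*3 = 96 chips; eligible A, E, F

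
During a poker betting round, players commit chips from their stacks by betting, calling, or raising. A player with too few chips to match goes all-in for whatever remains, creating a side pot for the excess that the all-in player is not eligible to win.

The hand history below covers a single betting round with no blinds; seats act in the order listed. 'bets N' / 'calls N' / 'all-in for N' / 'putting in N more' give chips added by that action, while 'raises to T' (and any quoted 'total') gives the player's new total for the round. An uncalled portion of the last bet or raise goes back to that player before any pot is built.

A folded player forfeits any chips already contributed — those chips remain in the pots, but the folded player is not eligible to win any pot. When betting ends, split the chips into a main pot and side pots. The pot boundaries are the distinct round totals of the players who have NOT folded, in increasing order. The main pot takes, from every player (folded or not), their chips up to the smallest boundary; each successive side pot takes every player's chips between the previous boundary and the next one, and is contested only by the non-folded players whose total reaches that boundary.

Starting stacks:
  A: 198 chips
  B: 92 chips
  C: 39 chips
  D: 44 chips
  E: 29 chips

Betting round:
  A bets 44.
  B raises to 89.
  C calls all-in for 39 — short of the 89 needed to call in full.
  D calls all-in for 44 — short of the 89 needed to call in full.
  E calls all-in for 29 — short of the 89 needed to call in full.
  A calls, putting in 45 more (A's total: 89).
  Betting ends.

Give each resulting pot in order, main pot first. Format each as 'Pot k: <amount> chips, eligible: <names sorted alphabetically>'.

Pot 1: 145 chips, eligible: A, B, C, D, E
Pot 2: 40 chips, eligible: A, B, C, D
Pot 3: 15 chips, eligible: A, B, D
Pot 4: 90 chips, eligible: A, B

Derivation:
Contributions: A=89, B=89, C=39, D=44, E=29
Pot levels (distinct totals of non-folded players): 29, 39, 44, 89
Layer 1-29: 29 each from A, B, C, D, E = 29*5 = 145 chips; eligible A, B, C, D, E
Layer 30-39: 10 each from A, B, C, D = 10*4 = 40 chips; eligible A, B, C, D
Layer 40-44: 5 each from A, B, D = 5*3 = 15 chips; eligible A, B, D
Layer 45-89: 45 each from A, B = 45*2 = 90 chips; eligible A, B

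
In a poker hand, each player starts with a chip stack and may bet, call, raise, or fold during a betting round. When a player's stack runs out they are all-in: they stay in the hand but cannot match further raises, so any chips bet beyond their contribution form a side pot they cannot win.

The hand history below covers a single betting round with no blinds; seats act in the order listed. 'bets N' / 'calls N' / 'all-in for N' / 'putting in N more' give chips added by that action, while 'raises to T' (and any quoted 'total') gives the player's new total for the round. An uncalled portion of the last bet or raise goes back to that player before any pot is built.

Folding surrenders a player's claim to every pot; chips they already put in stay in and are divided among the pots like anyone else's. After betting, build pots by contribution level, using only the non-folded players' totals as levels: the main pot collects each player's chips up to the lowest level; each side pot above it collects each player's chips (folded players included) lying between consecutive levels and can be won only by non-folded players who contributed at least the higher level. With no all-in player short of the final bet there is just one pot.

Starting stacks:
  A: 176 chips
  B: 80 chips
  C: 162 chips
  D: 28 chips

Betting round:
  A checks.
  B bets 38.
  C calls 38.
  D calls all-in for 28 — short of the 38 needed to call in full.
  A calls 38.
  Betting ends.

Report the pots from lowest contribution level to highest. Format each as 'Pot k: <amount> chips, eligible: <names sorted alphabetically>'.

Pot 1: 112 chips, eligible: A, B, C, D
Pot 2: 30 chips, eligible: A, B, C

Derivation:
Contributions: A=38, B=38, C=38, D=28
Pot levels (distinct totals of non-folded players): 28, 38
Layer 1-28: 28 each from A, B, C, D = 28*4 = 112 chips; eligible A, B, C, D
Layer 29-38: 10 each from A, B, C = 10*3 = 30 chips; eligible A, B, C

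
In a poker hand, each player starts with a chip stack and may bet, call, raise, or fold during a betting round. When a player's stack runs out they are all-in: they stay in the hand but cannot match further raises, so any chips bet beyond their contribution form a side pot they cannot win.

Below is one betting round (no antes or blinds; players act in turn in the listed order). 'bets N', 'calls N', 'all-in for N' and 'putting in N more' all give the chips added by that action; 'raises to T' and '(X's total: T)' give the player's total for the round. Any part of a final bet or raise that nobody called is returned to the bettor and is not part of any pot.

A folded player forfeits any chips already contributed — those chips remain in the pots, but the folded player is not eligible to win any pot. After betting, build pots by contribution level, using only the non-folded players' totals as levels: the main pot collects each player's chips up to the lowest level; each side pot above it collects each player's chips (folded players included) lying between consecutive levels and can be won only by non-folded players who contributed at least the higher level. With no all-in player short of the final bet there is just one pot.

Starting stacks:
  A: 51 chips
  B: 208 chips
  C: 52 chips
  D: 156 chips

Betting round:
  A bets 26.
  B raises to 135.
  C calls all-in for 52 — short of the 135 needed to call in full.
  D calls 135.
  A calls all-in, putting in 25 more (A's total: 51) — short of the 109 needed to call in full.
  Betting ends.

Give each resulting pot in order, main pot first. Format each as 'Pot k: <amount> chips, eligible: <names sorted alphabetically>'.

Pot 1: 204 chips, eligible: A, B, C, D
Pot 2: 3 chips, eligible: B, C, D
Pot 3: 166 chips, eligible: B, D

Derivation:
Contributions: A=51, B=135, C=52, D=135
Pot levels (distinct totals of non-folded players): 51, 52, 135
Layer 1-51: 51 each from A, B, C, D = 51*4 = 204 chips; eligible A, B, C, D
Layer 52-52: 1 each from B, C, D = 1*3 = 3 chips; eligible B, C, D
Layer 53-135: 83 each from B, D = 83*2 = 166 chips; eligible B, D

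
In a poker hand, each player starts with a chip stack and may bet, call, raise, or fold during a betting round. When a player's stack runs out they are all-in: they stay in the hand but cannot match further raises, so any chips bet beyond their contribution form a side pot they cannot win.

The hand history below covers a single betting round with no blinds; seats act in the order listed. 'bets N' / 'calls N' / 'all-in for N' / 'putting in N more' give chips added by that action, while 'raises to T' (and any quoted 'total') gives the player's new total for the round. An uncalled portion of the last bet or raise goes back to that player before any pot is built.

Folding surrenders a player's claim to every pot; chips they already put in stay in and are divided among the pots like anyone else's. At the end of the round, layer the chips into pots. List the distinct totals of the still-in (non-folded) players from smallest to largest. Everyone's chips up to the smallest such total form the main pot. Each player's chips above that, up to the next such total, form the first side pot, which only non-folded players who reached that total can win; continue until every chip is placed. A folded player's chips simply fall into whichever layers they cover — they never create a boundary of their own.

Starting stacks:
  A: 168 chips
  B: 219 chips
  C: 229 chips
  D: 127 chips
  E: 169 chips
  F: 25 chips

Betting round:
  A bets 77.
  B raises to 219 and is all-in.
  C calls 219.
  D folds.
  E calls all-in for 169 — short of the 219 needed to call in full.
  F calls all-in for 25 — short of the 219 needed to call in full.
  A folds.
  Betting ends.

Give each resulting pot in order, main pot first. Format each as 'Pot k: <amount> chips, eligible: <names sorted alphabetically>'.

Pot 1: 125 chips, eligible: B, C, E, F
Pot 2: 484 chips, eligible: B, C, E
Pot 3: 100 chips, eligible: B, C

Derivation:
Contributions: A=77, B=219, C=219, E=169, F=25
Folded: A, D
Pot levels (distinct totals of non-folded players): 25, 169, 219
Layer 1-25: 25 each from A, B, C, E, F = 25*5 = 125 chips; eligible B, C, E, F
Layer 26-169: A 52 + B 144 + C 144 + E 144 = 484 chips; eligible B, C, E
Layer 170-219: 50 each from B, C = 50*2 = 100 chips; eligible B, C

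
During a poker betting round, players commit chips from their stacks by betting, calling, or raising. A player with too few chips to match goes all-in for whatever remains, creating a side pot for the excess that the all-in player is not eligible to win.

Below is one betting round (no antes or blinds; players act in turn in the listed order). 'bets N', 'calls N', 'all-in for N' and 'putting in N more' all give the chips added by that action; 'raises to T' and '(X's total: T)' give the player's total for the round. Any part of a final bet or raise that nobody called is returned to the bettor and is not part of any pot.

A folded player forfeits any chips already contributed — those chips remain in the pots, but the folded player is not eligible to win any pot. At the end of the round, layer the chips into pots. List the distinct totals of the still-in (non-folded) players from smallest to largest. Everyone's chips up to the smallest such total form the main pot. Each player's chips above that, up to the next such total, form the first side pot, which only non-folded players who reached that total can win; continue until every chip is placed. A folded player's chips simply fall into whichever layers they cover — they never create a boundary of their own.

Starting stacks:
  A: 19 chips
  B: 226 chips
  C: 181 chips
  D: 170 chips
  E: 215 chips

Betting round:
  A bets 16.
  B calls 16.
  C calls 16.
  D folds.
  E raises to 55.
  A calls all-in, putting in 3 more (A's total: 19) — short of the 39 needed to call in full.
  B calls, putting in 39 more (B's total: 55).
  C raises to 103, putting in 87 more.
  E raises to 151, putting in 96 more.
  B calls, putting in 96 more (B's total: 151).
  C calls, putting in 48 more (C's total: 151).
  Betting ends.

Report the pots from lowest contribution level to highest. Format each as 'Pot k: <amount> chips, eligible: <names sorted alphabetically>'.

Pot 1: 76 chips, eligible: A, B, C, E
Pot 2: 396 chips, eligible: B, C, E

Derivation:
Contributions: A=19, B=151, C=151, E=151
Folded: D
Pot levels (distinct totals of non-folded players): 19, 151
Layer 1-19: 19 each from A, B, C, E = 19*4 = 76 chips; eligible A, B, C, E
Layer 20-151: 132 each from B, C, E = 132*3 = 396 chips; eligible B, C, E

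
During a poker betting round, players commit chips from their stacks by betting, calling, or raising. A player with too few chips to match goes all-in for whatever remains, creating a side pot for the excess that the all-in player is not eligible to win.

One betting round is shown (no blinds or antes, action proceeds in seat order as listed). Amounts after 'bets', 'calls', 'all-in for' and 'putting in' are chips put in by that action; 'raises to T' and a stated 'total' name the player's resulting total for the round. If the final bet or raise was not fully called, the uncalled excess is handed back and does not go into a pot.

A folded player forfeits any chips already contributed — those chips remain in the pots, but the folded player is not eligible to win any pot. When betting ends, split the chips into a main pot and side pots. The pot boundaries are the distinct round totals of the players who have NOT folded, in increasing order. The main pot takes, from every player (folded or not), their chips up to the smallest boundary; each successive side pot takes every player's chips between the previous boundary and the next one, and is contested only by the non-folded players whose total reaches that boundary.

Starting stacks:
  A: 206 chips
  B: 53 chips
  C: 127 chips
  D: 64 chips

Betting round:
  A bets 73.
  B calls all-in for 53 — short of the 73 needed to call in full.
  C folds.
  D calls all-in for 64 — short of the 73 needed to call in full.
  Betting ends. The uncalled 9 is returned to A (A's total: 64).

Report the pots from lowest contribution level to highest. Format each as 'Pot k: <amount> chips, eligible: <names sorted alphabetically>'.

Contributions (after 9 returned to A): A=64, B=53, D=64
Folded: C
Pot levels (distinct totals of non-folded players): 53, 64
Layer 1-53: 53 each from A, B, D = 53*3 = 159 chips; eligible A, B, D
Layer 54-64: 11 each from A, D = 11*2 = 22 chips; eligible A, D

Pot 1: 159 chips, eligible: A, B, D
Pot 2: 22 chips, eligible: A, D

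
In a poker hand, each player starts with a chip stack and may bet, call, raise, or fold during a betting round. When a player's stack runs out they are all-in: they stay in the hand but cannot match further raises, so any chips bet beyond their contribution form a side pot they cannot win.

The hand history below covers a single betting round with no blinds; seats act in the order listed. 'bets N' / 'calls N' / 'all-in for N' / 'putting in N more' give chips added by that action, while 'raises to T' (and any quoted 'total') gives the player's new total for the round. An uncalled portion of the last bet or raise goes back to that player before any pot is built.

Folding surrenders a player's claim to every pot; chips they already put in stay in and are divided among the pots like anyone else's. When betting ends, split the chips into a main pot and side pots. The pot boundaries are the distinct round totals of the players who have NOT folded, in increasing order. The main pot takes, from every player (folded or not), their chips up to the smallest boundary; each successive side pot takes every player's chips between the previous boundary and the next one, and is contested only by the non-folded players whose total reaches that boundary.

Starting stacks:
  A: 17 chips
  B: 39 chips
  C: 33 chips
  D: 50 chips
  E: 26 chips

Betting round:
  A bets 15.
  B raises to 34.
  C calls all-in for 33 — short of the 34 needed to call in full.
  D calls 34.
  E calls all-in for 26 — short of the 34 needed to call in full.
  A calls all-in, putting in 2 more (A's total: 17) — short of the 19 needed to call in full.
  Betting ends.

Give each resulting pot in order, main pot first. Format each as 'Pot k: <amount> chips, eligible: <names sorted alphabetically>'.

Contributions: A=17, B=34, C=33, D=34, E=26
Pot levels (distinct totals of non-folded players): 17, 26, 33, 34
Layer 1-17: 17 each from A, B, C, D, E = 17*5 = 85 chips; eligible A, B, C, D, E
Layer 18-26: 9 each from B, C, D, E = 9*4 = 36 chips; eligible B, C, D, E
Layer 27-33: 7 each from B, C, D = 7*3 = 21 chips; eligible B, C, D
Layer 34-34: 1 each from B, D = 1*2 = 2 chips; eligible B, D

Pot 1: 85 chips, eligible: A, B, C, D, E
Pot 2: 36 chips, eligible: B, C, D, E
Pot 3: 21 chips, eligible: B, C, D
Pot 4: 2 chips, eligible: B, D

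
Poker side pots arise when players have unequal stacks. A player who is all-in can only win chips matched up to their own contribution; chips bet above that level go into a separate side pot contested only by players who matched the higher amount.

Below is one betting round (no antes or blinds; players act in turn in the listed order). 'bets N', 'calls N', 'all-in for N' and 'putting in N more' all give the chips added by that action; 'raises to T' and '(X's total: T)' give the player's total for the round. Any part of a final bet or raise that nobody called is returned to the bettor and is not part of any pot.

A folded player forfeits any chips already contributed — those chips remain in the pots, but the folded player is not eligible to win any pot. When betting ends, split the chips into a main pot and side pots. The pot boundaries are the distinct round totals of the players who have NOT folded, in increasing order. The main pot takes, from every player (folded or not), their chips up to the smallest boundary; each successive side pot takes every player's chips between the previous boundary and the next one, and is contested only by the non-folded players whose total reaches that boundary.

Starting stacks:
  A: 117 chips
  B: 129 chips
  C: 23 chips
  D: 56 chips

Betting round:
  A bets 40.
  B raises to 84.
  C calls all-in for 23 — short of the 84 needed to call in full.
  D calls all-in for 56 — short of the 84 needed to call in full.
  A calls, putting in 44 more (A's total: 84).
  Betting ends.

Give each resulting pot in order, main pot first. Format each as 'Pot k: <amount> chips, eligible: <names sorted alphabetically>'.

Contributions: A=84, B=84, C=23, D=56
Pot levels (distinct totals of non-folded players): 23, 56, 84
Layer 1-23: 23 each from A, B, C, D = 23*4 = 92 chips; eligible A, B, C, D
Layer 24-56: 33 each from A, B, D = 33*3 = 99 chips; eligible A, B, D
Layer 57-84: 28 each from A, B = 28*2 = 56 chips; eligible A, B

Pot 1: 92 chips, eligible: A, B, C, D
Pot 2: 99 chips, eligible: A, B, D
Pot 3: 56 chips, eligible: A, B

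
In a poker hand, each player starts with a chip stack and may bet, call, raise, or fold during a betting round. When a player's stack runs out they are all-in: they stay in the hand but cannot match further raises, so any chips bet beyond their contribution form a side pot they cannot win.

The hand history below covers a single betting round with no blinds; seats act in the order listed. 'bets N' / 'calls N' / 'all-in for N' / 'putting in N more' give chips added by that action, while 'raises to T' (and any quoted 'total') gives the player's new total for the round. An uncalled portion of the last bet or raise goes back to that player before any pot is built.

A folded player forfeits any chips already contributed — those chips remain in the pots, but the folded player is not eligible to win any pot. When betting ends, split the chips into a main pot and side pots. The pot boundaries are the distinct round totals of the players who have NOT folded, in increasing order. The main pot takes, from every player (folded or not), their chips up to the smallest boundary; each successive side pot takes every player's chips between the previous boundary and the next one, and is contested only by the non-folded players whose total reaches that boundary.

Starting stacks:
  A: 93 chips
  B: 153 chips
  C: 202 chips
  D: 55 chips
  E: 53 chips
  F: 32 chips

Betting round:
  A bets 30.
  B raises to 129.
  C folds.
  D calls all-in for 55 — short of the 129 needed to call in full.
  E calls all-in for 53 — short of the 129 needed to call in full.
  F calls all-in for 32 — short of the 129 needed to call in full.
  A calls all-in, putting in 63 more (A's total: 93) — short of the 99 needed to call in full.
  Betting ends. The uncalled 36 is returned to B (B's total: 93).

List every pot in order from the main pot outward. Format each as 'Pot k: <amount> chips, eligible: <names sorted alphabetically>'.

Pot 1: 160 chips, eligible: A, B, D, E, F
Pot 2: 84 chips, eligible: A, B, D, E
Pot 3: 6 chips, eligible: A, B, D
Pot 4: 76 chips, eligible: A, B

Derivation:
Contributions (after 36 returned to B): A=93, B=93, D=55, E=53, F=32
Folded: C
Pot levels (distinct totals of non-folded players): 32, 53, 55, 93
Layer 1-32: 32 each from A, B, D, E, F = 32*5 = 160 chips; eligible A, B, D, E, F
Layer 33-53: 21 each from A, B, D, E = 21*4 = 84 chips; eligible A, B, D, E
Layer 54-55: 2 each from A, B, D = 2*3 = 6 chips; eligible A, B, D
Layer 56-93: 38 each from A, B = 38*2 = 76 chips; eligible A, B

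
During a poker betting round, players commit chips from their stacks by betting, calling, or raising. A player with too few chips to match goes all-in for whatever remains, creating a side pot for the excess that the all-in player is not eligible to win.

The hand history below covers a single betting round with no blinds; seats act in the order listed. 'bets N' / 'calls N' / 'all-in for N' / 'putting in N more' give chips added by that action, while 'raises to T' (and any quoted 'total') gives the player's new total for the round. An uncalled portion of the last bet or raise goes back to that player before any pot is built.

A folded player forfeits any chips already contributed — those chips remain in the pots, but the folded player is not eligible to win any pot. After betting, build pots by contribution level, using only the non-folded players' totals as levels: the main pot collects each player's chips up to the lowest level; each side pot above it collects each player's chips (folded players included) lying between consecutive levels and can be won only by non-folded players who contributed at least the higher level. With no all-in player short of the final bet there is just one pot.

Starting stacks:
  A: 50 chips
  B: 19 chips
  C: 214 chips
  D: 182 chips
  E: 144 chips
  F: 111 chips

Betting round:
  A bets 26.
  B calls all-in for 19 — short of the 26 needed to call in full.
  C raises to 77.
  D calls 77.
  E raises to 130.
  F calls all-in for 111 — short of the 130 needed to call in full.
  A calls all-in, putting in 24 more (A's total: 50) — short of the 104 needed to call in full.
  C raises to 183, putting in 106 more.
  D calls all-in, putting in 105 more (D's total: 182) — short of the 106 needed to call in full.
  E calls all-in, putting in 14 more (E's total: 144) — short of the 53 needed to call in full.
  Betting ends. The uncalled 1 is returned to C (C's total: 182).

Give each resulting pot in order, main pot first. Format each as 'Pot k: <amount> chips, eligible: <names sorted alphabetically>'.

Contributions (after 1 returned to C): A=50, B=19, C=182, D=182, E=144, F=111
Pot levels (distinct totals of non-folded players): 19, 50, 111, 144, 182
Layer 1-19: 19 each from A, B, C, D, E, F = 19*6 = 114 chips; eligible A, B, C, D, E, F
Layer 20-50: 31 each from A, C, D, E, F = 31*5 = 155 chips; eligible A, C, D, E, F
Layer 51-111: 61 each from C, D, E, F = 61*4 = 244 chips; eligible C, D, E, F
Layer 112-144: 33 each from C, D, E = 33*3 = 99 chips; eligible C, D, E
Layer 145-182: 38 each from C, D = 38*2 = 76 chips; eligible C, D

Pot 1: 114 chips, eligible: A, B, C, D, E, F
Pot 2: 155 chips, eligible: A, C, D, E, F
Pot 3: 244 chips, eligible: C, D, E, F
Pot 4: 99 chips, eligible: C, D, E
Pot 5: 76 chips, eligible: C, D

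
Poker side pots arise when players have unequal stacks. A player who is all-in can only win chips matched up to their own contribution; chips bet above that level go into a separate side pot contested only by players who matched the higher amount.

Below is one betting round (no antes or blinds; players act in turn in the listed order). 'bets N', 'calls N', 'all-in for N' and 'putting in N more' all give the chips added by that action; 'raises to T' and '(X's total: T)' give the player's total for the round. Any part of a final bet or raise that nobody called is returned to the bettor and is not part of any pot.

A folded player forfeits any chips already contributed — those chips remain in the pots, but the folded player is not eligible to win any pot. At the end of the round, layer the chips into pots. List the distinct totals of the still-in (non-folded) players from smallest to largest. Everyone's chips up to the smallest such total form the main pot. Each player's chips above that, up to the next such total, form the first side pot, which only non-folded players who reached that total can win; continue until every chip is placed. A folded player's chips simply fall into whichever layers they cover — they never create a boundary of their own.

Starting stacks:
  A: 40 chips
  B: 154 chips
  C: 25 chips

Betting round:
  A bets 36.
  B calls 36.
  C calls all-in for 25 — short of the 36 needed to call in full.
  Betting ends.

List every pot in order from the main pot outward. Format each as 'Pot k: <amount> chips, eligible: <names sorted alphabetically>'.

Pot 1: 75 chips, eligible: A, B, C
Pot 2: 22 chips, eligible: A, B

Derivation:
Contributions: A=36, B=36, C=25
Pot levels (distinct totals of non-folded players): 25, 36
Layer 1-25: 25 each from A, B, C = 25*3 = 75 chips; eligible A, B, C
Layer 26-36: 11 each from A, B = 11*2 = 22 chips; eligible A, B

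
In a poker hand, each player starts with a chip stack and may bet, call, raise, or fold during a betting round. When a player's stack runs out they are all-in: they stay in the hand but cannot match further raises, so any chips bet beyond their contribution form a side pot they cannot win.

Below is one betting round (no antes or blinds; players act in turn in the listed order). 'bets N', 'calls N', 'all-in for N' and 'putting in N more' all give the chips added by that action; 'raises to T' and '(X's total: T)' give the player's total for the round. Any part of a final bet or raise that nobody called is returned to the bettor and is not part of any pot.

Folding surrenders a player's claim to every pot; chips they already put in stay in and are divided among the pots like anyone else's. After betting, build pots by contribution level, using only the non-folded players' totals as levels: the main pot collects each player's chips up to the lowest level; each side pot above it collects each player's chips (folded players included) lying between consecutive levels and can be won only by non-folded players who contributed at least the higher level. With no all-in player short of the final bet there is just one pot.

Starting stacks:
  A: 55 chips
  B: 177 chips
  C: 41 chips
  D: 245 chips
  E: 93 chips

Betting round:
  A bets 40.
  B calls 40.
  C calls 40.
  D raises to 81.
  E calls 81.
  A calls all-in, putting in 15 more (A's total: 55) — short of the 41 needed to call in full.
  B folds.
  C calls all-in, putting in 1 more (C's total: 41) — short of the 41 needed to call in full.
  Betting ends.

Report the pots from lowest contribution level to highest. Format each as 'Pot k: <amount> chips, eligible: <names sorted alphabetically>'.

Contributions: A=55, B=40, C=41, D=81, E=81
Folded: B
Pot levels (distinct totals of non-folded players): 41, 55, 81
Layer 1-41: A 41 + B 40 + C 41 + D 41 + E 41 = 204 chips; eligible A, C, D, E
Layer 42-55: 14 each from A, D, E = 14*3 = 42 chips; eligible A, D, E
Layer 56-81: 26 each from D, E = 26*2 = 52 chips; eligible D, E

Pot 1: 204 chips, eligible: A, C, D, E
Pot 2: 42 chips, eligible: A, D, E
Pot 3: 52 chips, eligible: D, E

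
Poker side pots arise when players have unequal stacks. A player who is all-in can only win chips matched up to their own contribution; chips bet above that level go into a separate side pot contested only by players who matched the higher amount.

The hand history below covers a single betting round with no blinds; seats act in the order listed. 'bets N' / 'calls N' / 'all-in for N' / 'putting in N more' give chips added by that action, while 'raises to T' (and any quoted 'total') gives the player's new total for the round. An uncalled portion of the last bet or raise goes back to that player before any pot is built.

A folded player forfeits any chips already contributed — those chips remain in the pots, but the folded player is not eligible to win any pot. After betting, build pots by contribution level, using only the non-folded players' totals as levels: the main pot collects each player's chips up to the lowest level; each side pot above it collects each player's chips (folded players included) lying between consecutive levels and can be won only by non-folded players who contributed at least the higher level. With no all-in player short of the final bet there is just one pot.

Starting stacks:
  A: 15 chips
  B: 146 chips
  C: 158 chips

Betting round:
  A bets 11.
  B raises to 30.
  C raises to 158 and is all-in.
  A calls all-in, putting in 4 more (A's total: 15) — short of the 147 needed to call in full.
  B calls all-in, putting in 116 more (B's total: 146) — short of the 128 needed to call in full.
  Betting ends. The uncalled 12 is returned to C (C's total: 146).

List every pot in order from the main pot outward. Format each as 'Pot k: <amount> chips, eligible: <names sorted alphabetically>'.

Pot 1: 45 chips, eligible: A, B, C
Pot 2: 262 chips, eligible: B, C

Derivation:
Contributions (after 12 returned to C): A=15, B=146, C=146
Pot levels (distinct totals of non-folded players): 15, 146
Layer 1-15: 15 each from A, B, C = 15*3 = 45 chips; eligible A, B, C
Layer 16-146: 131 each from B, C = 131*2 = 262 chips; eligible B, C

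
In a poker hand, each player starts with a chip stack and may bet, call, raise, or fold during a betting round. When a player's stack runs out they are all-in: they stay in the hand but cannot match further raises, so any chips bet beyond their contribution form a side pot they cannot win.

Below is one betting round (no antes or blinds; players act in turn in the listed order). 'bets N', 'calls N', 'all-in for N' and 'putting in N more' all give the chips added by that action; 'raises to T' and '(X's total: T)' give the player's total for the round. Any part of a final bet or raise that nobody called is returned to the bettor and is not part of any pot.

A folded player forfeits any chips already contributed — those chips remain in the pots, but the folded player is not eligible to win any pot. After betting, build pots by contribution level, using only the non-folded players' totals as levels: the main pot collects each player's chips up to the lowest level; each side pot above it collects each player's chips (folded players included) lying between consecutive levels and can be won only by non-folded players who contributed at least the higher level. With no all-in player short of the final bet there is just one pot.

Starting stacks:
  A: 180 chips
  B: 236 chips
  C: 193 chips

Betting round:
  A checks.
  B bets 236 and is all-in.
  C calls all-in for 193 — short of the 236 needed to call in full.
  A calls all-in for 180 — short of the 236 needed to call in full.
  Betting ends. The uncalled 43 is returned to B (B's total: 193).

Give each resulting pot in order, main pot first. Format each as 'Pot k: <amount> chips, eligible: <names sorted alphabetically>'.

Contributions (after 43 returned to B): A=180, B=193, C=193
Pot levels (distinct totals of non-folded players): 180, 193
Layer 1-180: 180 each from A, B, C = 180*3 = 540 chips; eligible A, B, C
Layer 181-193: 13 each from B, C = 13*2 = 26 chips; eligible B, C

Pot 1: 540 chips, eligible: A, B, C
Pot 2: 26 chips, eligible: B, C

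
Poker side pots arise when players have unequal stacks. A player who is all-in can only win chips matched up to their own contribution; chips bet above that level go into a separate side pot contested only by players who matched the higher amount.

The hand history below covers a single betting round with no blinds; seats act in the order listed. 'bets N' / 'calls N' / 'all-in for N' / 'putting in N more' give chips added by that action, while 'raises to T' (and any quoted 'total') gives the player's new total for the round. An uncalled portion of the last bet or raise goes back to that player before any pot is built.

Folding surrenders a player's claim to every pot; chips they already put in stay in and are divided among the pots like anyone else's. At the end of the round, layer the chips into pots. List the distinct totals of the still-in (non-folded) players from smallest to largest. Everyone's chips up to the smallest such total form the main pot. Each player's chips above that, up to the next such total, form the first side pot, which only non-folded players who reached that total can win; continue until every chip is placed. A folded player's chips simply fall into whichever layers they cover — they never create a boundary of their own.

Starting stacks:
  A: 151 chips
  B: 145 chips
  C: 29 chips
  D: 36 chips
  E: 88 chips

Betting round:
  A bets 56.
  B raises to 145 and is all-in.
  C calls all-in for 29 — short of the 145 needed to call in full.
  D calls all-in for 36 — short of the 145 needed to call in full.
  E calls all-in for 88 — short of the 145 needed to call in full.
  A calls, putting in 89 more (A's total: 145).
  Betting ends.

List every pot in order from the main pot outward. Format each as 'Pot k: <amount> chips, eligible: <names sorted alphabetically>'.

Pot 1: 145 chips, eligible: A, B, C, D, E
Pot 2: 28 chips, eligible: A, B, D, E
Pot 3: 156 chips, eligible: A, B, E
Pot 4: 114 chips, eligible: A, B

Derivation:
Contributions: A=145, B=145, C=29, D=36, E=88
Pot levels (distinct totals of non-folded players): 29, 36, 88, 145
Layer 1-29: 29 each from A, B, C, D, E = 29*5 = 145 chips; eligible A, B, C, D, E
Layer 30-36: 7 each from A, B, D, E = 7*4 = 28 chips; eligible A, B, D, E
Layer 37-88: 52 each from A, B, E = 52*3 = 156 chips; eligible A, B, E
Layer 89-145: 57 each from A, B = 57*2 = 114 chips; eligible A, B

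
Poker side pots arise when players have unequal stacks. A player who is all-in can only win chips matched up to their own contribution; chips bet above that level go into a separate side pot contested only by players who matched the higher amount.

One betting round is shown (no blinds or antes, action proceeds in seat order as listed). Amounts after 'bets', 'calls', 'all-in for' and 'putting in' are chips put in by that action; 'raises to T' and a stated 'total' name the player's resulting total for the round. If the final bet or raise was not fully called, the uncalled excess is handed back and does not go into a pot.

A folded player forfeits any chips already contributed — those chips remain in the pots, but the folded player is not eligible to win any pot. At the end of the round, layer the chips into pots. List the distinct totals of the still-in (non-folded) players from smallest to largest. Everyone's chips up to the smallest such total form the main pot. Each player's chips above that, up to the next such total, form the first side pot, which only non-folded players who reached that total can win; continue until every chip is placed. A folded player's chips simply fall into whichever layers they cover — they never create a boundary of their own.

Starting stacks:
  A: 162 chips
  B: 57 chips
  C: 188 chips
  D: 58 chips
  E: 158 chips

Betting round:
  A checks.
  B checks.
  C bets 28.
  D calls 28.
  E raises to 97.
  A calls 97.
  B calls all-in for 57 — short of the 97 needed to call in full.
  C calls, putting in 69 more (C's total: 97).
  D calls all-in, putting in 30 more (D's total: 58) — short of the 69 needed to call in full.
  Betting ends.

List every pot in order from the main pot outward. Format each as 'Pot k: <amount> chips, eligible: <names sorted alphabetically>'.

Pot 1: 285 chips, eligible: A, B, C, D, E
Pot 2: 4 chips, eligible: A, C, D, E
Pot 3: 117 chips, eligible: A, C, E

Derivation:
Contributions: A=97, B=57, C=97, D=58, E=97
Pot levels (distinct totals of non-folded players): 57, 58, 97
Layer 1-57: 57 each from A, B, C, D, E = 57*5 = 285 chips; eligible A, B, C, D, E
Layer 58-58: 1 each from A, C, D, E = 1*4 = 4 chips; eligible A, C, D, E
Layer 59-97: 39 each from A, C, E = 39*3 = 117 chips; eligible A, C, E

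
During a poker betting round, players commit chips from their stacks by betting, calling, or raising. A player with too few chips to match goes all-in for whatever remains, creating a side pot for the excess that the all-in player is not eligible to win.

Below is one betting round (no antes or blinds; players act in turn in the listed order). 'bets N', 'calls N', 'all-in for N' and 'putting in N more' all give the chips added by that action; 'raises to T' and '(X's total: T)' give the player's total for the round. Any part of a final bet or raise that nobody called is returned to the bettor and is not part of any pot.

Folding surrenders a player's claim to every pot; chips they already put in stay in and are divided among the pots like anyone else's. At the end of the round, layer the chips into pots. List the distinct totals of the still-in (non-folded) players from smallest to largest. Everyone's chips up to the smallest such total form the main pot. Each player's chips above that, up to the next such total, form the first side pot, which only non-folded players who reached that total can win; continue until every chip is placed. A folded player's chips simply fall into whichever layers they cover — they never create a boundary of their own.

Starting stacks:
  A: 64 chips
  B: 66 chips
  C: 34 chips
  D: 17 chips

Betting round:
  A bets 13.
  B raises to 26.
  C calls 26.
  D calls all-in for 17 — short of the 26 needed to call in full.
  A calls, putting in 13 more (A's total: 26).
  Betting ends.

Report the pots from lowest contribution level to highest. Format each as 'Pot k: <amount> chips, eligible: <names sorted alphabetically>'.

Contributions: A=26, B=26, C=26, D=17
Pot levels (distinct totals of non-folded players): 17, 26
Layer 1-17: 17 each from A, B, C, D = 17*4 = 68 chips; eligible A, B, C, D
Layer 18-26: 9 each from A, B, C = 9*3 = 27 chips; eligible A, B, C

Pot 1: 68 chips, eligible: A, B, C, D
Pot 2: 27 chips, eligible: A, B, C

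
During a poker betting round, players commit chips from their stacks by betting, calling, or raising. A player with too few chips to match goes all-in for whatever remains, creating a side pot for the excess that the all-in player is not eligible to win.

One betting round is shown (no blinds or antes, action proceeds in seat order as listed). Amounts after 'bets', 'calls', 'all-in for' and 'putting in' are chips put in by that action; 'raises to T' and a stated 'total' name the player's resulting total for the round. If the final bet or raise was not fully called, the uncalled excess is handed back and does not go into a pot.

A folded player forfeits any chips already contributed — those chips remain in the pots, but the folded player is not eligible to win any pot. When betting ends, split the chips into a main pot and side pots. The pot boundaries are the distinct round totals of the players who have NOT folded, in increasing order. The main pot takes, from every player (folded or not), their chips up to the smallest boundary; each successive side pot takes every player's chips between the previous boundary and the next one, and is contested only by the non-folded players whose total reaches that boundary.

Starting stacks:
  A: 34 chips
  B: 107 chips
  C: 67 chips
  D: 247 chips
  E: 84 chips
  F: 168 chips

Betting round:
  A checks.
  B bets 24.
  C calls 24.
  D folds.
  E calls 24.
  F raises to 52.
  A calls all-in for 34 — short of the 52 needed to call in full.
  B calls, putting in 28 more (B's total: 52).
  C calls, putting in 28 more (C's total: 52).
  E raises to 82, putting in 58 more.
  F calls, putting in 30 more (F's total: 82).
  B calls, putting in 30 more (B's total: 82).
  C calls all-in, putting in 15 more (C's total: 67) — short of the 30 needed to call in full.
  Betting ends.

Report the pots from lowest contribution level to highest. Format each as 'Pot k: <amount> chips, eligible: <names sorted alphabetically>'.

Contributions: A=34, B=82, C=67, E=82, F=82
Folded: D
Pot levels (distinct totals of non-folded players): 34, 67, 82
Layer 1-34: 34 each from A, B, C, E, F = 34*5 = 170 chips; eligible A, B, C, E, F
Layer 35-67: 33 each from B, C, E, F = 33*4 = 132 chips; eligible B, C, E, F
Layer 68-82: 15 each from B, E, F = 15*3 = 45 chips; eligible B, E, F

Pot 1: 170 chips, eligible: A, B, C, E, F
Pot 2: 132 chips, eligible: B, C, E, F
Pot 3: 45 chips, eligible: B, E, F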